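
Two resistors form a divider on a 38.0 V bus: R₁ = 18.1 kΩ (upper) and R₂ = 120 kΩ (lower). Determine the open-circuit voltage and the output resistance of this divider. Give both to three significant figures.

V_th is the open-circuit tap voltage: 38.0 × 120/(18.1 + 120) = 33.0 V.
With the supply zeroed, R₁ and R₂ appear in parallel from the tap: R_th = R₁‖R₂ = (18.1 × 120)/138.1 = 15.7 kΩ.

V_th = 33.0 V, R_th = 15.7 kΩ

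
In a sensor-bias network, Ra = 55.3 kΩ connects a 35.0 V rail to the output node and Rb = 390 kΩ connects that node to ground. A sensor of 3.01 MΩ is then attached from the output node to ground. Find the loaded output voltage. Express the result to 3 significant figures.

The load sits in parallel with Rb: Rb‖R_L = (390 × 3010) / (390 + 3010) = 345.3 kΩ.
V_out = 35.0 × 345.3 / (55.3 + 345.3) = 35.0 × 345.3/400.6 = 30.2 V.

V_out ≈ 30.2 V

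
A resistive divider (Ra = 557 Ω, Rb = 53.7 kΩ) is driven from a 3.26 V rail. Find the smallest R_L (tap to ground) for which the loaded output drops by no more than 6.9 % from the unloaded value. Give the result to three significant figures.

R_L(min) ≈ 7.44 kΩ

Output resistance R_th = Ra‖Rb = (557 × 53700)/54260 = 551.3 Ω.
The fractional drop is R_th/(R_th + R_L); requiring this ≤ 0.0690 gives R_L ≥ R_th(1/0.0690 − 1) = 551.3 × 13.49 = 7.44 kΩ.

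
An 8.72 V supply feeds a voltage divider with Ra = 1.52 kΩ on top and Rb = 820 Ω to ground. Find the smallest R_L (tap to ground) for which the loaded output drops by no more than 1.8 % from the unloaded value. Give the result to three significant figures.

Output resistance R_th = Ra‖Rb = (1520 × 820)/2340 = 532.6 Ω.
The fractional drop is R_th/(R_th + R_L); requiring this ≤ 0.0180 gives R_L ≥ R_th(1/0.0180 − 1) = 532.6 × 54.56 = 29.1 kΩ.

R_L(min) ≈ 29.1 kΩ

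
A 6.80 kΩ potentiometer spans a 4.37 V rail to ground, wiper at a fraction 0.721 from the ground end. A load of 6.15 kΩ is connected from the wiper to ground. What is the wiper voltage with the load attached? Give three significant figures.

V ≈ 2.58 V

The wiper splits the pot into (1−α)R = 1.897 kΩ above and αR = 4.903 kΩ below.
Lower section ‖ load = 2.728 kΩ.
V_wiper = 4.37 × 2.728/(1.897 + 2.728) = 2.58 V.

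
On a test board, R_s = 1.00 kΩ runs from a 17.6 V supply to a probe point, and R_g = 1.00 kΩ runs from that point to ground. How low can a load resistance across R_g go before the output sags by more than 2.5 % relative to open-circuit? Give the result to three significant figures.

Output resistance R_th = R_s‖R_g = (1000 × 1000)/2000 = 500.0 Ω.
The fractional drop is R_th/(R_th + R_L); requiring this ≤ 0.0250 gives R_L ≥ R_th(1/0.0250 − 1) = 500.0 × 39.00 = 19.5 kΩ.

R_L(min) ≈ 19.5 kΩ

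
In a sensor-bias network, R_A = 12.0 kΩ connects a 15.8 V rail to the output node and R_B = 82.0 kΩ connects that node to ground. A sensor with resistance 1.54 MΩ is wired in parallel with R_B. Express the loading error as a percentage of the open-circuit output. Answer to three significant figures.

The divider's output (Thévenin) resistance is R_A‖R_B = 10.47 kΩ.
Fractional drop under load = R_th/(R_th + R_L) = 10.47 / (10.47 + 1540) = 0.006752.
So the output falls by 0.675 %.

0.675 %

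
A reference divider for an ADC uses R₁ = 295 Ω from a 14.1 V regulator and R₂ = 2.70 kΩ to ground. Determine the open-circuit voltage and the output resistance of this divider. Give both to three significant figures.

V_th = 12.7 V, R_th = 266 Ω

V_th is the open-circuit tap voltage: 14.1 × 2700/(295 + 2700) = 12.7 V.
With the supply zeroed, R₁ and R₂ appear in parallel from the tap: R_th = R₁‖R₂ = (295 × 2700)/2995 = 266 Ω.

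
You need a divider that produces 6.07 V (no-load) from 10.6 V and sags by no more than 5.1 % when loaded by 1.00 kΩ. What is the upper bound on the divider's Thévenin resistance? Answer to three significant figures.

Loading drop = R_th/(R_th + R_L) ≤ 0.0510, so R_th ≤ R_L · ε/(1−ε) = 1.00 kΩ × 0.0510/0.9490 = 53.7 Ω.

R_th ≤ 53.7 Ω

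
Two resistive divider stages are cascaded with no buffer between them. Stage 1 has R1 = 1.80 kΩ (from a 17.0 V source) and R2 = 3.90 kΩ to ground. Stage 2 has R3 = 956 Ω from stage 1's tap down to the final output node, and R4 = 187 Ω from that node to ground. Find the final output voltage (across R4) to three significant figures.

V_out ≈ 0.916 V

Stage 2 presents R3+R4 = 1143 Ω as a load on stage 1's tap.
Stage 1's lower leg becomes R2‖(R3+R4) = 883.9 Ω, so V_mid = 17.0 × 883.9/2684 = 5.599 V.
Stage 2 is itself unloaded: V_out = V_mid × R4/(R3+R4) = 5.599 × 187/1143 = 0.916 V.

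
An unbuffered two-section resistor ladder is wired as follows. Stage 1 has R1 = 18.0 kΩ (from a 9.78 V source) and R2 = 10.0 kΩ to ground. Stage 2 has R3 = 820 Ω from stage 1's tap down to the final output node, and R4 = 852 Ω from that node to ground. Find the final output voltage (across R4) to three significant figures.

V_out ≈ 0.367 V

Stage 2 presents R3+R4 = 1672 Ω as a load on stage 1's tap.
Stage 1's lower leg becomes R2‖(R3+R4) = 1432 Ω, so V_mid = 9.78 × 1432/19430 = 0.7209 V.
Stage 2 is itself unloaded: V_out = V_mid × R4/(R3+R4) = 0.7209 × 852/1672 = 0.367 V.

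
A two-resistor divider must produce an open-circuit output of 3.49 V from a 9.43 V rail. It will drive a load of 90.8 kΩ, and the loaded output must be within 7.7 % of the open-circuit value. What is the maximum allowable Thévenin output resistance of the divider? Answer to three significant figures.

R_th ≤ 7.57 kΩ

Loading drop = R_th/(R_th + R_L) ≤ 0.0770, so R_th ≤ R_L · ε/(1−ε) = 90.8 kΩ × 0.0770/0.9230 = 7.57 kΩ.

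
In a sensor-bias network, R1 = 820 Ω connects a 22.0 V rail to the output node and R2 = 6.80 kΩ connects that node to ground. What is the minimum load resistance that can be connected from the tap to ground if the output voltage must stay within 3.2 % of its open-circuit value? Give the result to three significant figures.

Output resistance R_th = R1‖R2 = (820 × 6800)/7620 = 731.8 Ω.
The fractional drop is R_th/(R_th + R_L); requiring this ≤ 0.0320 gives R_L ≥ R_th(1/0.0320 − 1) = 731.8 × 30.25 = 22.1 kΩ.

R_L(min) ≈ 22.1 kΩ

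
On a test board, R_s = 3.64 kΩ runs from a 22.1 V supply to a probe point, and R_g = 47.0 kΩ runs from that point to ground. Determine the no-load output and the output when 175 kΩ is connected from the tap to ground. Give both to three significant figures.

Open-circuit: V = 22.1 × 47.0/(3.64 + 47.0) = 20.5 V.
With the load, R_g becomes R_g‖R_L = 37.05 kΩ, so V = 22.1 × 37.05/40.69 = 20.1 V.

Unloaded: 20.5 V; loaded: 20.1 V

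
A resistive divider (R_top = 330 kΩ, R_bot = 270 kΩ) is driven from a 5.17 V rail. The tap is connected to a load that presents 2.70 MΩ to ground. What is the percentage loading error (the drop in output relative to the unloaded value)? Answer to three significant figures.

The divider's output (Thévenin) resistance is R_top‖R_bot = 148.5 kΩ.
Fractional drop under load = R_th/(R_th + R_L) = 148.5 / (148.5 + 2700) = 0.05213.
So the output falls by 5.21 %.

5.21 %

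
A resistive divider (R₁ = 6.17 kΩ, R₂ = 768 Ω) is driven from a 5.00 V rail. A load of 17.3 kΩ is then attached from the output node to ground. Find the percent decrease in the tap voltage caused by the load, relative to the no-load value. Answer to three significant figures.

The divider's output (Thévenin) resistance is R₁‖R₂ = 683.0 Ω.
Fractional drop under load = R_th/(R_th + R_L) = 683.0 / (683.0 + 17300) = 0.03798.
So the output falls by 3.80 %.

3.80 %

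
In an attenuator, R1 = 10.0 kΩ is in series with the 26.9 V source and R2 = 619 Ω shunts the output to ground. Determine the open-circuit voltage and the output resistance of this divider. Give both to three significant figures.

V_th is the open-circuit tap voltage: 26.9 × 619/(10000 + 619) = 1.57 V.
With the supply zeroed, R1 and R2 appear in parallel from the tap: R_th = R1‖R2 = (10000 × 619)/10620 = 583 Ω.

V_th = 1.57 V, R_th = 583 Ω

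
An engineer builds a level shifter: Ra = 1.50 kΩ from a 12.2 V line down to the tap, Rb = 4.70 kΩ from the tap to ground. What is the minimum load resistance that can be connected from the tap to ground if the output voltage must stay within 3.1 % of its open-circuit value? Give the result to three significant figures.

Output resistance R_th = Ra‖Rb = (1.50 × 4.70)/6.200 = 1.137 kΩ.
The fractional drop is R_th/(R_th + R_L); requiring this ≤ 0.0310 gives R_L ≥ R_th(1/0.0310 − 1) = 1.137 × 31.26 = 35.5 kΩ.

R_L(min) ≈ 35.5 kΩ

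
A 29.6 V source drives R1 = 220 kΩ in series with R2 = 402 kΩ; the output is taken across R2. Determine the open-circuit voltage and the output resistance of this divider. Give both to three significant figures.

V_th = 19.1 V, R_th = 142 kΩ

V_th is the open-circuit tap voltage: 29.6 × 402/(220 + 402) = 19.1 V.
With the supply zeroed, R1 and R2 appear in parallel from the tap: R_th = R1‖R2 = (220 × 402)/622.0 = 142 kΩ.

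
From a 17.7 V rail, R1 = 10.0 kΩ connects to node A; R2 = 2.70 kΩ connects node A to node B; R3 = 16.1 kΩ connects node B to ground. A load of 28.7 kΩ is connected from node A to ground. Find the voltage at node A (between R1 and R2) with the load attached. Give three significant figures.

V ≈ 9.41 V

Below node A the series string R2+R3 = 18.80 kΩ sits in parallel with the 28.7 kΩ load: 11.36 kΩ.
V_A = 17.7 × 11.36/(10.0 + 11.36) = 9.41 V.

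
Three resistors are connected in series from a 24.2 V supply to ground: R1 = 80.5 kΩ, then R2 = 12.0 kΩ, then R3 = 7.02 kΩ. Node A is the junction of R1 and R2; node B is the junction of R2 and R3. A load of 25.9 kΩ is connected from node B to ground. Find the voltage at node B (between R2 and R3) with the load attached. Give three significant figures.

At node B, R3 is in parallel with the load: R3‖R_L = 5.523 kΩ.
Below node A the resistance is R2 + (R3‖R_L) = 17.52 kΩ, so V_A = 24.2 × 17.52/98.02 = 4.326 V.
Then V_B = V_A × (R3‖R_L)/(R2 + R3‖R_L) = 4.326 × 5.523/17.52 = 1.36 V.

V ≈ 1.36 V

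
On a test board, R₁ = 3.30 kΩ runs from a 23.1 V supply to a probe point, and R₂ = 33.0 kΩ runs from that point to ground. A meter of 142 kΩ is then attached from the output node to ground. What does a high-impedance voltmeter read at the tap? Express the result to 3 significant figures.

The load sits in parallel with R₂: R₂‖R_L = (33.0 × 142) / (33.0 + 142) = 26.78 kΩ.
V_out = 23.1 × 26.78 / (3.30 + 26.78) = 23.1 × 26.78/30.08 = 20.6 V.

V_out ≈ 20.6 V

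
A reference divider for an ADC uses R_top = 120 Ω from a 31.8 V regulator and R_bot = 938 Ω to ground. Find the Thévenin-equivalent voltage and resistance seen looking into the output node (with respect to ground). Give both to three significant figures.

V_th = 28.2 V, R_th = 106 Ω

V_th is the open-circuit tap voltage: 31.8 × 938/(120 + 938) = 28.2 V.
With the supply zeroed, R_top and R_bot appear in parallel from the tap: R_th = R_top‖R_bot = (120 × 938)/1058 = 106 Ω.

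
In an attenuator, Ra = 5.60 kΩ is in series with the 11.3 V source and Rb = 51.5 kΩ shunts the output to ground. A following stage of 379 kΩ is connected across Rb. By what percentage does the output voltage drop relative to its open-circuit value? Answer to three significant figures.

The divider's output (Thévenin) resistance is Ra‖Rb = 5.051 kΩ.
Fractional drop under load = R_th/(R_th + R_L) = 5.051 / (5.051 + 379) = 0.01315.
So the output falls by 1.32 %.

1.32 %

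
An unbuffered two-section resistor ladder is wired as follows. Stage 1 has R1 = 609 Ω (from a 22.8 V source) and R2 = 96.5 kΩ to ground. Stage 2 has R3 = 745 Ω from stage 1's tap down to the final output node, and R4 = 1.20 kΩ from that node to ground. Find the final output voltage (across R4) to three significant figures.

Stage 2 presents R3+R4 = 1945 Ω as a load on stage 1's tap.
Stage 1's lower leg becomes R2‖(R3+R4) = 1907 Ω, so V_mid = 22.8 × 1907/2516 = 17.28 V.
Stage 2 is itself unloaded: V_out = V_mid × R4/(R3+R4) = 17.28 × 1200/1945 = 10.7 V.

V_out ≈ 10.7 V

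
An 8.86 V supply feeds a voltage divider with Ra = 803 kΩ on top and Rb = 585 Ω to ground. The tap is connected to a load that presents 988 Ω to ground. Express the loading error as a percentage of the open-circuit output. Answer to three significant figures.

37.2 %

The divider's output (Thévenin) resistance is Ra‖Rb = 584.6 Ω.
Fractional drop under load = R_th/(R_th + R_L) = 584.6 / (584.6 + 988) = 0.3717.
So the output falls by 37.2 %.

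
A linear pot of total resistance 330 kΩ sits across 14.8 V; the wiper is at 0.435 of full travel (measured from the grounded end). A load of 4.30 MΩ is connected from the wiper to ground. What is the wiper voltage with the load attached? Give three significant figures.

V ≈ 6.32 V

The wiper splits the pot into (1−α)R = 186.4 kΩ above and αR = 143.6 kΩ below.
Lower section ‖ load = 138.9 kΩ.
V_wiper = 14.8 × 138.9/(186.4 + 138.9) = 6.32 V.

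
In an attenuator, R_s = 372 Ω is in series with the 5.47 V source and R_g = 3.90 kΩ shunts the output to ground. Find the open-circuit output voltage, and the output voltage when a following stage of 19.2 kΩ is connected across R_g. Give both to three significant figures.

Unloaded: 4.99 V; loaded: 4.91 V

Open-circuit: V = 5.47 × 3900/(372 + 3900) = 4.99 V.
With the load, R_g becomes R_g‖R_L = 3242 Ω, so V = 5.47 × 3242/3614 = 4.91 V.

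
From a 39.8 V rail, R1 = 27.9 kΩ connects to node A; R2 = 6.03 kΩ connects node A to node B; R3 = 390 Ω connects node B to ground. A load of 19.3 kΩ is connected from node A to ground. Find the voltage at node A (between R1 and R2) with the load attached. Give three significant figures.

V ≈ 5.86 V

Below node A the series string R2+R3 = 6420 Ω sits in parallel with the 19300 Ω load: 4817 Ω.
V_A = 39.8 × 4817/(27900 + 4817) = 5.86 V.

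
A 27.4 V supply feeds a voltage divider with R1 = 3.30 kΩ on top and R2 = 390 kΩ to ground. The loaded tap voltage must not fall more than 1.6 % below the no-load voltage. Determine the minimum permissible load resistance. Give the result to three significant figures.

Output resistance R_th = R1‖R2 = (3.30 × 390)/393.3 = 3.272 kΩ.
The fractional drop is R_th/(R_th + R_L); requiring this ≤ 0.0160 gives R_L ≥ R_th(1/0.0160 − 1) = 3.272 × 61.50 = 201 kΩ.

R_L(min) ≈ 201 kΩ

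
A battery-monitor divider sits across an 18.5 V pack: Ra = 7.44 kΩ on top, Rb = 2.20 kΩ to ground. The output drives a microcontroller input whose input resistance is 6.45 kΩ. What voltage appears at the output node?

The load sits in parallel with Rb: Rb‖R_L = (2.20 × 6.45) / (2.20 + 6.45) = 1.640 kΩ.
V_out = 18.5 × 1.640 / (7.44 + 1.640) = 18.5 × 1.640/9.080 = 3.34 V.

V_out ≈ 3.34 V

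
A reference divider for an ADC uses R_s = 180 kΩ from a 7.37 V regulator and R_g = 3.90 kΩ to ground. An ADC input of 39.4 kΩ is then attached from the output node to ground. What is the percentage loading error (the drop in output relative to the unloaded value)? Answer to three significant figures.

8.83 %

The divider's output (Thévenin) resistance is R_s‖R_g = 3.817 kΩ.
Fractional drop under load = R_th/(R_th + R_L) = 3.817 / (3.817 + 39.4) = 0.08833.
So the output falls by 8.83 %.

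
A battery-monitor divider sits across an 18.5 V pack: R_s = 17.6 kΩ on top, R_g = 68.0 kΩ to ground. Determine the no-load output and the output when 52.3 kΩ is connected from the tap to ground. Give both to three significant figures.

Unloaded: 14.7 V; loaded: 11.6 V

Open-circuit: V = 18.5 × 68.0/(17.6 + 68.0) = 14.7 V.
With the load, R_g becomes R_g‖R_L = 29.56 kΩ, so V = 18.5 × 29.56/47.16 = 11.6 V.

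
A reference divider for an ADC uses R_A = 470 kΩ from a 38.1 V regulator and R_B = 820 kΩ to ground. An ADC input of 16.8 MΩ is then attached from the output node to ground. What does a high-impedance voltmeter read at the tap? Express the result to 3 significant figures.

V_out ≈ 23.8 V

The load sits in parallel with R_B: R_B‖R_L = (820 × 16800) / (820 + 16800) = 781.8 kΩ.
V_out = 38.1 × 781.8 / (470 + 781.8) = 38.1 × 781.8/1252 = 23.8 V.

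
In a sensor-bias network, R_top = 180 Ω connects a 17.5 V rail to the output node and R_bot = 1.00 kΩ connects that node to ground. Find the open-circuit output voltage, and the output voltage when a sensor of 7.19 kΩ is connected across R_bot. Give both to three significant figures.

Unloaded: 14.8 V; loaded: 14.5 V

Open-circuit: V = 17.5 × 1000/(180 + 1000) = 14.8 V.
With the load, R_bot becomes R_bot‖R_L = 877.9 Ω, so V = 17.5 × 877.9/1058 = 14.5 V.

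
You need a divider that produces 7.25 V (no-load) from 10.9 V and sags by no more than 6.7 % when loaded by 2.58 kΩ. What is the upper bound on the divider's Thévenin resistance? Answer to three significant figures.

R_th ≤ 185 Ω

Loading drop = R_th/(R_th + R_L) ≤ 0.0670, so R_th ≤ R_L · ε/(1−ε) = 2.58 kΩ × 0.0670/0.9330 = 185 Ω.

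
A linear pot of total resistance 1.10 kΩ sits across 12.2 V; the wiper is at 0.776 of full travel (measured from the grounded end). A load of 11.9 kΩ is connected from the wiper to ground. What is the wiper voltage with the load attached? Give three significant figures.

V ≈ 9.32 V

The wiper splits the pot into (1−α)R = 246.4 Ω above and αR = 853.6 Ω below.
Lower section ‖ load = 796.5 Ω.
V_wiper = 12.2 × 796.5/(246.4 + 796.5) = 9.32 V.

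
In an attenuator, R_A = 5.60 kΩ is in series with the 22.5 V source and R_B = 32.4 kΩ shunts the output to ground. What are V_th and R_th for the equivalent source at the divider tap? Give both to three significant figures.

V_th = 19.2 V, R_th = 4.77 kΩ

V_th is the open-circuit tap voltage: 22.5 × 32.4/(5.60 + 32.4) = 19.2 V.
With the supply zeroed, R_A and R_B appear in parallel from the tap: R_th = R_A‖R_B = (5.60 × 32.4)/38.00 = 4.77 kΩ.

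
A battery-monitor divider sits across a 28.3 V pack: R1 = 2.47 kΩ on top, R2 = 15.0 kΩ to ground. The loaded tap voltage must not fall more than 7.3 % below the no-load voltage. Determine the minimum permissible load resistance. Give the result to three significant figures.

Output resistance R_th = R1‖R2 = (2.47 × 15.0)/17.47 = 2.121 kΩ.
The fractional drop is R_th/(R_th + R_L); requiring this ≤ 0.0730 gives R_L ≥ R_th(1/0.0730 − 1) = 2.121 × 12.70 = 26.9 kΩ.

R_L(min) ≈ 26.9 kΩ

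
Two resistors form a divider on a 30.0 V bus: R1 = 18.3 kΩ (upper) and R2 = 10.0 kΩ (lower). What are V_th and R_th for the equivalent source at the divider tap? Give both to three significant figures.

V_th is the open-circuit tap voltage: 30.0 × 10.0/(18.3 + 10.0) = 10.6 V.
With the supply zeroed, R1 and R2 appear in parallel from the tap: R_th = R1‖R2 = (18.3 × 10.0)/28.30 = 6.47 kΩ.

V_th = 10.6 V, R_th = 6.47 kΩ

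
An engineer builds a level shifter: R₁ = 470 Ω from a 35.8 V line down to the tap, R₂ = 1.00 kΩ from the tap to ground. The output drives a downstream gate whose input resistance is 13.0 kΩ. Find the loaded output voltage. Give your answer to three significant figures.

The load sits in parallel with R₂: R₂‖R_L = (1000 × 13000) / (1000 + 13000) = 928.6 Ω.
V_out = 35.8 × 928.6 / (470 + 928.6) = 35.8 × 928.6/1399 = 23.8 V.
(Unloaded it would have been 24.4 V.)

V_out ≈ 23.8 V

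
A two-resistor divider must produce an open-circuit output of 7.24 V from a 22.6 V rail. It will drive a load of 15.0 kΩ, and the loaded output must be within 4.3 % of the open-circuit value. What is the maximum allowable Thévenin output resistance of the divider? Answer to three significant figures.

R_th ≤ 674 Ω

Loading drop = R_th/(R_th + R_L) ≤ 0.0430, so R_th ≤ R_L · ε/(1−ε) = 15.0 kΩ × 0.0430/0.9570 = 674 Ω.
(Any R1, R2 with R2/(R1+R2) = 0.320 and R1‖R2 ≤ 674 Ω will meet the spec.)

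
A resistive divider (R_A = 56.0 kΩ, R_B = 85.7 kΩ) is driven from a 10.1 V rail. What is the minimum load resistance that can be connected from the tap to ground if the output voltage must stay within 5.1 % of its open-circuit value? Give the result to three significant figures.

R_L(min) ≈ 630 kΩ

Output resistance R_th = R_A‖R_B = (56.0 × 85.7)/141.7 = 33.87 kΩ.
The fractional drop is R_th/(R_th + R_L); requiring this ≤ 0.0510 gives R_L ≥ R_th(1/0.0510 − 1) = 33.87 × 18.61 = 630 kΩ.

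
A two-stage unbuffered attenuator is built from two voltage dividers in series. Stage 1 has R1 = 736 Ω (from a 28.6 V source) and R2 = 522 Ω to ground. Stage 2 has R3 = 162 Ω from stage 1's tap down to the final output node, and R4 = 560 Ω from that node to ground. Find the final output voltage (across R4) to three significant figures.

V_out ≈ 6.47 V

Stage 2 presents R3+R4 = 722.0 Ω as a load on stage 1's tap.
Stage 1's lower leg becomes R2‖(R3+R4) = 303.0 Ω, so V_mid = 28.6 × 303.0/1039 = 8.340 V.
Stage 2 is itself unloaded: V_out = V_mid × R4/(R3+R4) = 8.340 × 560/722.0 = 6.47 V.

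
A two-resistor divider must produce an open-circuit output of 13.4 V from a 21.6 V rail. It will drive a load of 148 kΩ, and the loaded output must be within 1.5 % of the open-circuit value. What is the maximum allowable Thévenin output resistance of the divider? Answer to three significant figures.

R_th ≤ 2.25 kΩ

Loading drop = R_th/(R_th + R_L) ≤ 0.0150, so R_th ≤ R_L · ε/(1−ε) = 148 kΩ × 0.0150/0.9850 = 2.25 kΩ.
(Any R1, R2 with R2/(R1+R2) = 0.620 and R1‖R2 ≤ 2.25 kΩ will meet the spec.)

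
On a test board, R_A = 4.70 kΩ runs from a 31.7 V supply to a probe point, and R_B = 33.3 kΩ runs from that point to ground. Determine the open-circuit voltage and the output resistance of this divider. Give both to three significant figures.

V_th is the open-circuit tap voltage: 31.7 × 33.3/(4.70 + 33.3) = 27.8 V.
With the supply zeroed, R_A and R_B appear in parallel from the tap: R_th = R_A‖R_B = (4.70 × 33.3)/38.00 = 4.12 kΩ.

V_th = 27.8 V, R_th = 4.12 kΩ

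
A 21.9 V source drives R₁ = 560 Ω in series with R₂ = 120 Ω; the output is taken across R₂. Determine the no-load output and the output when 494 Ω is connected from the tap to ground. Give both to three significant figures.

Unloaded: 3.86 V; loaded: 3.22 V

Open-circuit: V = 21.9 × 120/(560 + 120) = 3.86 V.
With the load, R₂ becomes R₂‖R_L = 96.55 Ω, so V = 21.9 × 96.55/656.5 = 3.22 V.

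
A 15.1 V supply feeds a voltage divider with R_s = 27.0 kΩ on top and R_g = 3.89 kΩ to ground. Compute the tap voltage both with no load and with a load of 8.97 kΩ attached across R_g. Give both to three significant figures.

Unloaded: 1.90 V; loaded: 1.38 V

Open-circuit: V = 15.1 × 3.89/(27.0 + 3.89) = 1.90 V.
With the load, R_g becomes R_g‖R_L = 2.713 kΩ, so V = 15.1 × 2.713/29.71 = 1.38 V.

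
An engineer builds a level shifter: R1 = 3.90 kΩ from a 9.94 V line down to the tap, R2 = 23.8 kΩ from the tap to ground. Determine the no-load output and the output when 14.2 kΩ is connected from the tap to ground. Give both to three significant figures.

Unloaded: 8.54 V; loaded: 6.91 V

Open-circuit: V = 9.94 × 23.8/(3.90 + 23.8) = 8.54 V.
With the load, R2 becomes R2‖R_L = 8.894 kΩ, so V = 9.94 × 8.894/12.79 = 6.91 V.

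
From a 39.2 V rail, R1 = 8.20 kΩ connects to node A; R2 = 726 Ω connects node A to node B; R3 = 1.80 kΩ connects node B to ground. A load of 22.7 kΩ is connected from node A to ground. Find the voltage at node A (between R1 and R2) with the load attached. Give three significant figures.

V ≈ 8.51 V

Below node A the series string R2+R3 = 2526 Ω sits in parallel with the 22700 Ω load: 2273 Ω.
V_A = 39.2 × 2273/(8200 + 2273) = 8.51 V.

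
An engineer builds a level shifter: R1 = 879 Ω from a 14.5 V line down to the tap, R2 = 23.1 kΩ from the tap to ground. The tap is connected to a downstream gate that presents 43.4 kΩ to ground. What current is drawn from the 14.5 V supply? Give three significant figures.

I ≈ 0.909 mA

R2‖R_L = 15080 Ω, so the source sees R1 + R2‖R_L = 15950 Ω.
I = 14.5 V / 15950 Ω = 0.909 mA.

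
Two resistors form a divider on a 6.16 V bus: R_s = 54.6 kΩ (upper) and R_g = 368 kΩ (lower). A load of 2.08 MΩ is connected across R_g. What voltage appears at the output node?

V_out ≈ 5.24 V

The load sits in parallel with R_g: R_g‖R_L = (368 × 2080) / (368 + 2080) = 312.7 kΩ.
V_out = 6.16 × 312.7 / (54.6 + 312.7) = 6.16 × 312.7/367.3 = 5.24 V.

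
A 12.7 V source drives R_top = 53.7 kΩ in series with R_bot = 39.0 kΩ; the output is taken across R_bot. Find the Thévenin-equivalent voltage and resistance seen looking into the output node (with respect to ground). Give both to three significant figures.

V_th is the open-circuit tap voltage: 12.7 × 39.0/(53.7 + 39.0) = 5.34 V.
With the supply zeroed, R_top and R_bot appear in parallel from the tap: R_th = R_top‖R_bot = (53.7 × 39.0)/92.70 = 22.6 kΩ.

V_th = 5.34 V, R_th = 22.6 kΩ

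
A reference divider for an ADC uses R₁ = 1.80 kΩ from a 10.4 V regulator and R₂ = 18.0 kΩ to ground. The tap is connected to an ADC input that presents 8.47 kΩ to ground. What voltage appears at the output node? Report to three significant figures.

The load sits in parallel with R₂: R₂‖R_L = (18.0 × 8.47) / (18.0 + 8.47) = 5.760 kΩ.
V_out = 10.4 × 5.760 / (1.80 + 5.760) = 10.4 × 5.760/7.560 = 7.92 V.
(Unloaded it would have been 9.45 V.)

V_out ≈ 7.92 V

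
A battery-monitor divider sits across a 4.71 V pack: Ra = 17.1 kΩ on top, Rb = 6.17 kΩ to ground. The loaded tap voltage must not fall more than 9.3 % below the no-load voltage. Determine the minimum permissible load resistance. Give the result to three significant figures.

Output resistance R_th = Ra‖Rb = (17.1 × 6.17)/23.27 = 4.534 kΩ.
The fractional drop is R_th/(R_th + R_L); requiring this ≤ 0.0930 gives R_L ≥ R_th(1/0.0930 − 1) = 4.534 × 9.753 = 44.2 kΩ.

R_L(min) ≈ 44.2 kΩ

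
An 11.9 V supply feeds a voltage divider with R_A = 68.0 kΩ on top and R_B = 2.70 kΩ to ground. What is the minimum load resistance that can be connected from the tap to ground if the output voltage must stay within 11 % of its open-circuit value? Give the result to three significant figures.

R_L(min) ≈ 21.0 kΩ

Output resistance R_th = R_A‖R_B = (68.0 × 2.70)/70.70 = 2.597 kΩ.
The fractional drop is R_th/(R_th + R_L); requiring this ≤ 0.110 gives R_L ≥ R_th(1/0.110 − 1) = 2.597 × 8.091 = 21.0 kΩ.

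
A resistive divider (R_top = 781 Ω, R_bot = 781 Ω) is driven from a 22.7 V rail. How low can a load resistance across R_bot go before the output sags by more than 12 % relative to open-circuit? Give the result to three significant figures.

R_L(min) ≈ 2.86 kΩ

Output resistance R_th = R_top‖R_bot = (781 × 781)/1562 = 390.5 Ω.
The fractional drop is R_th/(R_th + R_L); requiring this ≤ 0.120 gives R_L ≥ R_th(1/0.120 − 1) = 390.5 × 7.333 = 2.86 kΩ.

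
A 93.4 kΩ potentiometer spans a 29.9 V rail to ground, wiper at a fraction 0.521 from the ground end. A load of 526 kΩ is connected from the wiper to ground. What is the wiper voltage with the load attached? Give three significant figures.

The wiper splits the pot into (1−α)R = 44.74 kΩ above and αR = 48.66 kΩ below.
Lower section ‖ load = 44.54 kΩ.
V_wiper = 29.9 × 44.54/(44.74 + 44.54) = 14.9 V.

V ≈ 14.9 V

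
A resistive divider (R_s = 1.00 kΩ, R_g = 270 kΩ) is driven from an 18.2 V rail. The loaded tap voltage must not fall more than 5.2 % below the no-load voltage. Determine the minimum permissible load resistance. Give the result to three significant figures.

Output resistance R_th = R_s‖R_g = (1000 × 270000)/271000 = 996.3 Ω.
The fractional drop is R_th/(R_th + R_L); requiring this ≤ 0.0520 gives R_L ≥ R_th(1/0.0520 − 1) = 996.3 × 18.23 = 18.2 kΩ.

R_L(min) ≈ 18.2 kΩ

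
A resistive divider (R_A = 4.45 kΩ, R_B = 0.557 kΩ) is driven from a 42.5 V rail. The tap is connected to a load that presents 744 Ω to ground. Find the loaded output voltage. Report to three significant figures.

The load sits in parallel with R_B: R_B‖R_L = (557 × 744) / (557 + 744) = 318.5 Ω.
V_out = 42.5 × 318.5 / (4450 + 318.5) = 42.5 × 318.5/4769 = 2.84 V.

V_out ≈ 2.84 V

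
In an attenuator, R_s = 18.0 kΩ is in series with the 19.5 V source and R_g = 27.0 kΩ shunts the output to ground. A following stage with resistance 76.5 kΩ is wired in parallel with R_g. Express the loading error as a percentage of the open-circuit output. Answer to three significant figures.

12.4 %

Unloaded V = 19.5 × 27.0/45.00 = 11.700 V.
Loaded: R_g‖R_L = 19.96 kΩ, giving V = 19.5 × 19.96/37.96 = 10.253 V.
Drop = (11.700 − 10.253) / 11.700 = 12.4 %.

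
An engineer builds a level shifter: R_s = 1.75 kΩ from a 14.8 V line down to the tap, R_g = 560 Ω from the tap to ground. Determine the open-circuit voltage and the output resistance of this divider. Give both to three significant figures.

V_th is the open-circuit tap voltage: 14.8 × 560/(1750 + 560) = 3.59 V.
With the supply zeroed, R_s and R_g appear in parallel from the tap: R_th = R_s‖R_g = (1750 × 560)/2310 = 424 Ω.

V_th = 3.59 V, R_th = 424 Ω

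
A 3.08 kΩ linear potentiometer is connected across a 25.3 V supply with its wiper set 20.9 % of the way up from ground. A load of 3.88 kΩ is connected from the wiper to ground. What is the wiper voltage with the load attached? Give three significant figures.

The wiper splits the pot into (1−α)R = 2436 Ω above and αR = 643.7 Ω below.
Lower section ‖ load = 552.1 Ω.
V_wiper = 25.3 × 552.1/(2436 + 552.1) = 4.67 V.

V ≈ 4.67 V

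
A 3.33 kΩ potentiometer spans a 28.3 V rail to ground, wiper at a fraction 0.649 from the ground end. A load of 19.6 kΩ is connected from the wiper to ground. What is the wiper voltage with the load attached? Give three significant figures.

V ≈ 17.7 V

The wiper splits the pot into (1−α)R = 1.169 kΩ above and αR = 2.161 kΩ below.
Lower section ‖ load = 1.947 kΩ.
V_wiper = 28.3 × 1.947/(1.169 + 1.947) = 17.7 V.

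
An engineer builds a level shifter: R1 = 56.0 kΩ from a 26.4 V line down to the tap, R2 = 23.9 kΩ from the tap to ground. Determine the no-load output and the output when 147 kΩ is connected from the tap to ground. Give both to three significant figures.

Unloaded: 7.90 V; loaded: 7.09 V

Open-circuit: V = 26.4 × 23.9/(56.0 + 23.9) = 7.90 V.
With the load, R2 becomes R2‖R_L = 20.56 kΩ, so V = 26.4 × 20.56/76.56 = 7.09 V.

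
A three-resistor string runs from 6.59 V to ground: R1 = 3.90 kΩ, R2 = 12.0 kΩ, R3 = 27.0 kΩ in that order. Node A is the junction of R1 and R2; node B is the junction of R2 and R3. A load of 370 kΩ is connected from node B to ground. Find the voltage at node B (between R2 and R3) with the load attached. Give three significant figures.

V ≈ 4.04 V

At node B, R3 is in parallel with the load: R3‖R_L = 25.16 kΩ.
Below node A the resistance is R2 + (R3‖R_L) = 37.16 kΩ, so V_A = 6.59 × 37.16/41.06 = 5.964 V.
Then V_B = V_A × (R3‖R_L)/(R2 + R3‖R_L) = 5.964 × 25.16/37.16 = 4.04 V.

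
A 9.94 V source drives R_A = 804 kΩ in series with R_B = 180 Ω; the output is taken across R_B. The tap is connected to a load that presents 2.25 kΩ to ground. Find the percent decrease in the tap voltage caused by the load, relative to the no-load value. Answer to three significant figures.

The divider's output (Thévenin) resistance is R_A‖R_B = 180.0 Ω.
Fractional drop under load = R_th/(R_th + R_L) = 180.0 / (180.0 + 2250) = 0.07406.
So the output falls by 7.41 %.

7.41 %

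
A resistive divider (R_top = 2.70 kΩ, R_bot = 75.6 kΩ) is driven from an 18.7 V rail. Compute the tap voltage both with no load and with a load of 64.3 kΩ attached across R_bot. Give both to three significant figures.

Unloaded: 18.1 V; loaded: 17.4 V

Open-circuit: V = 18.7 × 75.6/(2.70 + 75.6) = 18.1 V.
With the load, R_bot becomes R_bot‖R_L = 34.75 kΩ, so V = 18.7 × 34.75/37.45 = 17.4 V.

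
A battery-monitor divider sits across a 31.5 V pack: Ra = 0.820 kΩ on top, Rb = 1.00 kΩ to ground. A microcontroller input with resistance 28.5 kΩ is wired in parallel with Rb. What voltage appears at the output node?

V_out ≈ 17.0 V

The load sits in parallel with Rb: Rb‖R_L = (1000 × 28500) / (1000 + 28500) = 966.1 Ω.
V_out = 31.5 × 966.1 / (820 + 966.1) = 31.5 × 966.1/1786 = 17.0 V.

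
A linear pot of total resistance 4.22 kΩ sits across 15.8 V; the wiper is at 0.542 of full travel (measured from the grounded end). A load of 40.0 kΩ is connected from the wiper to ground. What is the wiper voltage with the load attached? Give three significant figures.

The wiper splits the pot into (1−α)R = 1.933 kΩ above and αR = 2.287 kΩ below.
Lower section ‖ load = 2.164 kΩ.
V_wiper = 15.8 × 2.164/(1.933 + 2.164) = 8.35 V.

V ≈ 8.35 V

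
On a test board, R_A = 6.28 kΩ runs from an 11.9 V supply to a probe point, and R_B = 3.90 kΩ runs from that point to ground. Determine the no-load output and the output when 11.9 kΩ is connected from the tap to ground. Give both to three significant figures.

Unloaded: 4.56 V; loaded: 3.79 V

Open-circuit: V = 11.9 × 3.90/(6.28 + 3.90) = 4.56 V.
With the load, R_B becomes R_B‖R_L = 2.937 kΩ, so V = 11.9 × 2.937/9.217 = 3.79 V.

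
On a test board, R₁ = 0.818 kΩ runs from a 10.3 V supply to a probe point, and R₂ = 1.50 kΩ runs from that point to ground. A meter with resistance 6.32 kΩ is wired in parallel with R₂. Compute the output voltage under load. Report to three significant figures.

V_out ≈ 6.15 V

The load sits in parallel with R₂: R₂‖R_L = (1500 × 6320) / (1500 + 6320) = 1212 Ω.
V_out = 10.3 × 1212 / (818 + 1212) = 10.3 × 1212/2030 = 6.15 V.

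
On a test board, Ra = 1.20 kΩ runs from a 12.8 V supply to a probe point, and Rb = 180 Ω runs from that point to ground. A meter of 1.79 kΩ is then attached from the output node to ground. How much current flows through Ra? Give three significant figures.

Rb‖R_L = 163.6 Ω, so the source sees Ra + Rb‖R_L = 1364 Ω.
I = 12.8 V / 1364 Ω = 9.39 mA.

I ≈ 9.39 mA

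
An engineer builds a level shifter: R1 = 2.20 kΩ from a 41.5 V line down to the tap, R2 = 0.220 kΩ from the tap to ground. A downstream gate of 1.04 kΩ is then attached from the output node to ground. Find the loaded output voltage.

The load sits in parallel with R2: R2‖R_L = (220 × 1040) / (220 + 1040) = 181.6 Ω.
V_out = 41.5 × 181.6 / (2200 + 181.6) = 41.5 × 181.6/2382 = 3.16 V.

V_out ≈ 3.16 V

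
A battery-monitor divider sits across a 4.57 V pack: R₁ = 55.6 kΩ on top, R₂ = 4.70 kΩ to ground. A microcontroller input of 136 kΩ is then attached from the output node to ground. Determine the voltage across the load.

The load sits in parallel with R₂: R₂‖R_L = (4.70 × 136) / (4.70 + 136) = 4.543 kΩ.
V_out = 4.57 × 4.543 / (55.6 + 4.543) = 4.57 × 4.543/60.14 = 0.345 V.
(Unloaded it would have been 0.356 V.)

V_out ≈ 0.345 V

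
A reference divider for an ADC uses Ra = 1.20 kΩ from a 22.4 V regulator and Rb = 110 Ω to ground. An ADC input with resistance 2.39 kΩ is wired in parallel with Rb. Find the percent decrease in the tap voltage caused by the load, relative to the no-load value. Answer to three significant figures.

4.05 %

The divider's output (Thévenin) resistance is Ra‖Rb = 100.8 Ω.
Fractional drop under load = R_th/(R_th + R_L) = 100.8 / (100.8 + 2390) = 0.04045.
So the output falls by 4.05 %.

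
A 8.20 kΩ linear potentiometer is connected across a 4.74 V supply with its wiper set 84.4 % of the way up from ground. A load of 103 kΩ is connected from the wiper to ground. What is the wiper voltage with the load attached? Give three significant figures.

The wiper splits the pot into (1−α)R = 1.279 kΩ above and αR = 6.921 kΩ below.
Lower section ‖ load = 6.485 kΩ.
V_wiper = 4.74 × 6.485/(1.279 + 6.485) = 3.96 V.

V ≈ 3.96 V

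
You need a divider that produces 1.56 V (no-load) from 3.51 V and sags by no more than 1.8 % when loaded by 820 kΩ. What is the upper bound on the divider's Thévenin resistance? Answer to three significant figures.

R_th ≤ 15.0 kΩ

Loading drop = R_th/(R_th + R_L) ≤ 0.0180, so R_th ≤ R_L · ε/(1−ε) = 820 kΩ × 0.0180/0.9820 = 15.0 kΩ.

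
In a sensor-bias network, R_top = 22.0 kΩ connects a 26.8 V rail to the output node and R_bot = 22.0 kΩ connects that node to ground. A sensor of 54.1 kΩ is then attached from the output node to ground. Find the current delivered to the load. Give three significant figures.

I_L ≈ 0.206 mA

R_bot‖R_L = 15.64 kΩ; V_out = 26.8 × 15.64/37.64 = 11.14 V.
I_L = V_out / R_L = 11.14 / 54.1 kΩ = 0.206 mA.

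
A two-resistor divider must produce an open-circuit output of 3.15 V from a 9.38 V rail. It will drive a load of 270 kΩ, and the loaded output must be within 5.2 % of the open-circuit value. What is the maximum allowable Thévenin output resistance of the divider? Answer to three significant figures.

R_th ≤ 14.8 kΩ

Loading drop = R_th/(R_th + R_L) ≤ 0.0520, so R_th ≤ R_L · ε/(1−ε) = 270 kΩ × 0.0520/0.9480 = 14.8 kΩ.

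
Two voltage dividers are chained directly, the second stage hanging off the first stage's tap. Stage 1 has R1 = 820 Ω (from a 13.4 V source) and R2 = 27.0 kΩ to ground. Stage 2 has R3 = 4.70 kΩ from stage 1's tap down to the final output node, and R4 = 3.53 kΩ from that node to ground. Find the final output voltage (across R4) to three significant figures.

V_out ≈ 5.09 V

Stage 2 presents R3+R4 = 8230 Ω as a load on stage 1's tap.
Stage 1's lower leg becomes R2‖(R3+R4) = 6307 Ω, so V_mid = 13.4 × 6307/7127 = 11.86 V.
Stage 2 is itself unloaded: V_out = V_mid × R4/(R3+R4) = 11.86 × 3530/8230 = 5.09 V.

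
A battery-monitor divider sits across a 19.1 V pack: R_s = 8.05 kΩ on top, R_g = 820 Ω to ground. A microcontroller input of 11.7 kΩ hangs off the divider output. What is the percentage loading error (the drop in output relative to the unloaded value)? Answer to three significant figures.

5.98 %

The divider's output (Thévenin) resistance is R_s‖R_g = 744.2 Ω.
Fractional drop under load = R_th/(R_th + R_L) = 744.2 / (744.2 + 11700) = 0.05980.
So the output falls by 5.98 %.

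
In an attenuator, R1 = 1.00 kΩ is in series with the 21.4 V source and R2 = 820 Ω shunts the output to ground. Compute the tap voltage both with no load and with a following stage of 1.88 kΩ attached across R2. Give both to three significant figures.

Unloaded: 9.64 V; loaded: 7.78 V

Open-circuit: V = 21.4 × 820/(1000 + 820) = 9.64 V.
With the load, R2 becomes R2‖R_L = 571.0 Ω, so V = 21.4 × 571.0/1571 = 7.78 V.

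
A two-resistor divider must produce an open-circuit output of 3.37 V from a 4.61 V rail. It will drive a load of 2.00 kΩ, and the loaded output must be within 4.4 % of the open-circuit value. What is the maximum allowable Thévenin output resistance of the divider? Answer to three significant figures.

R_th ≤ 92.1 Ω

Loading drop = R_th/(R_th + R_L) ≤ 0.0440, so R_th ≤ R_L · ε/(1−ε) = 2.00 kΩ × 0.0440/0.9560 = 92.1 Ω.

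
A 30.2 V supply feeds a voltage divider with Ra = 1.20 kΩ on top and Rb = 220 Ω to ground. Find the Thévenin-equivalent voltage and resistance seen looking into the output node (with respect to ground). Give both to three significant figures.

V_th is the open-circuit tap voltage: 30.2 × 220/(1200 + 220) = 4.68 V.
With the supply zeroed, Ra and Rb appear in parallel from the tap: R_th = Ra‖Rb = (1200 × 220)/1420 = 186 Ω.

V_th = 4.68 V, R_th = 186 Ω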